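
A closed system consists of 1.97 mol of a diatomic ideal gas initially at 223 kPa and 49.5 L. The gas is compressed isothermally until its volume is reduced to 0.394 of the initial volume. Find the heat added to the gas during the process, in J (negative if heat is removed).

-10300 J

T₁ = P₁V₁/(nR) = 223×49.5/(1.97×8.314) = 674 K.
Isothermal: T stays 674 K; PV = const ⇒ V₂ = 19.5 L, P₂ = 566 kPa.
ΔU = 0 (ideal gas, T constant).
W = nRT ln(V₂/V₁) = 1.97×8.314×674×ln(0.394) = -10300 J.
Q = ΔU + W = -10300 J.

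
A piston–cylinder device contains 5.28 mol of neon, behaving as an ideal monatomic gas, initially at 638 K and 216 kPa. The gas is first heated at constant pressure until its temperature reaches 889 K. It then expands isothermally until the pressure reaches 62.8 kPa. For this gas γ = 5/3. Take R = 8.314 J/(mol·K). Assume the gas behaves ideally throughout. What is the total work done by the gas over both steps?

V₁ = nRT₁/P₁ = 5.28×8.314×638/216 = 130 L.
Step 1 — Isobaric: P stays 216 kPa; V/T = const ⇒ T₂ = 889 K, V₂ = 181 L.
W = PΔV = 216×(181−130) kPa·L = 11000 J.
ΔU = nCvΔT = 5.28×12.5×(889−638) = 16500 J.
Q = ΔU + W = nCpΔT = 27500 J.
State after step 1: P = 216 kPa, V = 181 L, T = 889 K.
Step 2 — Isothermal: T stays 889 K; PV = const ⇒ V₂ = 621 L, P₂ = 62.8 kPa.
ΔU = 0 (ideal gas, T constant).
W = nRT ln(V₂/V₁) = 5.28×8.314×889×ln(3.44) = 48200 J.
Q = ΔU + W = 48200 J.
Net over both steps: W = 59200 J, Q = 75800 J, ΔU = 16500 J.

59200 J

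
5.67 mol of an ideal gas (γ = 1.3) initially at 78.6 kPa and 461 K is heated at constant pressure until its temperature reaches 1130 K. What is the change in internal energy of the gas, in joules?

105000 J

V₁ = nRT₁/P₁ = 5.67×8.314×461/78.6 = 276 L.
Isobaric: P stays 78.6 kPa; V/T = const ⇒ T₂ = 1130 K, V₂ = 678 L.
For an ideal gas ΔU = nCvΔT with Cv = R/(γ−1) = 27.7 J/(mol·K).
ΔU = 5.67×27.7×(1130−461) = 105000 J.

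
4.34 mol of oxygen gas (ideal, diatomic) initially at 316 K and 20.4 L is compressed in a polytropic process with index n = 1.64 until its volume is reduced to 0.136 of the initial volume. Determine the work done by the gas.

-46100 J

P₁ = nRT₁/V₁ = 4.34×8.314×316/20.4 = 559 kPa.
Polytropic n=1.64: T₂ = T₁(V₁/V₂)^(n−1) = 316×(7.35)^0.64 = 1130 K; P₂ = P₁(V₁/V₂)^n = 14700 kPa.
W = (P₁V₁−P₂V₂)/(n−1) = (559×20.4−14700×2.77)/0.64 = -46100 J.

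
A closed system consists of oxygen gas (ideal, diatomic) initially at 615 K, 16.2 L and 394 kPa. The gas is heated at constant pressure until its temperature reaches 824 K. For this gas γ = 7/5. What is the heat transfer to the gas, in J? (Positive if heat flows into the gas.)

7590 J

n = P₁V₁/(RT₁) = 394×16.2/(8.314×615) = 1.25 mol.
Isobaric: P stays 394 kPa; V/T = const ⇒ T₂ = 824 K, V₂ = 21.7 L.
W = PΔV = 394×(21.7−16.2) kPa·L = 2170 J.
ΔU = nCvΔT = 1.25×20.8×(824−615) = 5420 J.
Q = ΔU + W = nCpΔT = 7590 J.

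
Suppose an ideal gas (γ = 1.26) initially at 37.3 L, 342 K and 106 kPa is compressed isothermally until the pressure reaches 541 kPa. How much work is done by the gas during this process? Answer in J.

n = P₁V₁/(RT₁) = 106×37.3/(8.314×342) = 1.39 mol.
Isothermal: T stays 342 K; PV = const ⇒ V₂ = 7.31 L, P₂ = 541 kPa.
W = nRT ln(V₂/V₁) = 1.39×8.314×342×ln(0.196) = -6440 J.

-6440 J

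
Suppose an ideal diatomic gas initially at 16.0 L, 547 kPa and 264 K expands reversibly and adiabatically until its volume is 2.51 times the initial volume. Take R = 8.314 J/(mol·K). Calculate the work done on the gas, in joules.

-6740 J

n = P₁V₁/(RT₁) = 547×16.0/(8.314×264) = 3.99 mol.
Adiabatic: TV^(γ−1) = const ⇒ T₂ = 264×(0.398)^0.400 = 183 K; PV^γ = const ⇒ P₂ = 151 kPa.
ΔU = nCvΔT = 3.99×20.8×(183−264) = -6740 J.
Q = 0 for an adiabatic process, so W = −ΔU = 6740 J.
Work done on the gas = −W_by = -6740 J.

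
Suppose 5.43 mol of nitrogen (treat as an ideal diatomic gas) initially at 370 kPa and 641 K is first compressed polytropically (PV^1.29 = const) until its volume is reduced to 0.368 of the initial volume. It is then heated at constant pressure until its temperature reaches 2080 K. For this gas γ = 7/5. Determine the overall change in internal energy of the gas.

162000 J

V₁ = nRT₁/P₁ = 5.43×8.314×641/370 = 78.2 L.
Step 1 — Polytropic n=1.29: T₂ = T₁(V₁/V₂)^(n−1) = 641×(2.72)^0.29 = 857 K; P₂ = P₁(V₁/V₂)^n = 1340 kPa.
W = (P₁V₁−P₂V₂)/(n−1) = (370×78.2−1340×28.8)/0.29 = -33600 J.
ΔU = nCvΔT = 5.43×20.8×(857−641) = 24300 J.
Q = ΔU + W = -9230 J.
State after step 1: P = 1340 kPa, V = 28.8 L, T = 857 K.
Step 2 — Isobaric: P stays 1340 kPa; V/T = const ⇒ T₂ = 2080 K, V₂ = 69.9 L.
W = PΔV = 1340×(69.9−28.8) kPa·L = 55200 J.
ΔU = nCvΔT = 5.43×20.8×(2080−857) = 138000 J.
Q = ΔU + W = nCpΔT = 193000 J.
Net over both steps: W = 21700 J, Q = 184000 J, ΔU = 162000 J.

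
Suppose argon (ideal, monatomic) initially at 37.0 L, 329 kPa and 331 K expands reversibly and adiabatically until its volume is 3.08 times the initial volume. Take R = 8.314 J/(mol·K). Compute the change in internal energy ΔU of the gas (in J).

n = P₁V₁/(RT₁) = 329×37.0/(8.314×331) = 4.42 mol.
Adiabatic: TV^(γ−1) = const ⇒ T₂ = 331×(0.325)^0.667 = 156 K; PV^γ = const ⇒ P₂ = 50.5 kPa.
For an ideal gas ΔU = nCvΔT with Cv = (3/2)R = 12.5 J/(mol·K).
ΔU = 4.42×12.5×(156−331) = -9630 J.

-9630 J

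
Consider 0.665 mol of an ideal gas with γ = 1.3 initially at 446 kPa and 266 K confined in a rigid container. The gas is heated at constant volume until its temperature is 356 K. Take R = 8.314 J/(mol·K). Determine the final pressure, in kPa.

V₁ = nRT₁/P₁ = 0.665×8.314×266/446 = 3.30 L.
Isochoric: V stays 3.30 L; P/T = const ⇒ T₂ = 356 K, P₂ = 597 kPa.

597 kPa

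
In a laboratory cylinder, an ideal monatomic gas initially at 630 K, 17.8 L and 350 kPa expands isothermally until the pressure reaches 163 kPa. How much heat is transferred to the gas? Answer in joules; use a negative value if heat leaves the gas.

n = P₁V₁/(RT₁) = 350×17.8/(8.314×630) = 1.19 mol.
Isothermal: T stays 630 K; PV = const ⇒ V₂ = 38.2 L, P₂ = 163 kPa.
ΔU = 0 (ideal gas, T constant).
W = nRT ln(V₂/V₁) = 1.19×8.314×630×ln(2.15) = 4760 J.
Q = ΔU + W = 4760 J.

4760 J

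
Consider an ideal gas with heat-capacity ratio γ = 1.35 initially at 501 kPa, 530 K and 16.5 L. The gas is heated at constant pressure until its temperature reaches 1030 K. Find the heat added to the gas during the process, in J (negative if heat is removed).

30100 J

n = P₁V₁/(RT₁) = 501×16.5/(8.314×530) = 1.88 mol.
Isobaric: P stays 501 kPa; V/T = const ⇒ T₂ = 1030 K, V₂ = 32.1 L.
W = PΔV = 501×(32.1−16.5) kPa·L = 7800 J.
ΔU = nCvΔT = 1.88×23.8×(1030−530) = 22300 J.
Q = ΔU + W = nCpΔT = 30100 J.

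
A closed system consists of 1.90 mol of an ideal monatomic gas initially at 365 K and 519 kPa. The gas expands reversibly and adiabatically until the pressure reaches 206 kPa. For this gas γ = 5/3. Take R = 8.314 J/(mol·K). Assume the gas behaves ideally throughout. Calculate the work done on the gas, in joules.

-2670 J

V₁ = nRT₁/P₁ = 1.90×8.314×365/519 = 11.1 L.
Adiabatic: T₂/T₁ = (P₂/P₁)^((γ−1)/γ) ⇒ T₂ = 365×(0.397)^0.400 = 252 K; V₂ = 19.3 L.
ΔU = nCvΔT = 1.90×12.5×(252−365) = -2670 J.
Q = 0 for an adiabatic process, so W = −ΔU = 2670 J.
Work done on the gas = −W_by = -2670 J.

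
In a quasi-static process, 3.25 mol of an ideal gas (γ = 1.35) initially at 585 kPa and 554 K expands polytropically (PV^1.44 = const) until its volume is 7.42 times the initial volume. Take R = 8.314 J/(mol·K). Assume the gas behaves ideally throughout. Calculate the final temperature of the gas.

V₁ = nRT₁/P₁ = 3.25×8.314×554/585 = 25.6 L.
Polytropic n=1.44: T₂ = T₁(V₁/V₂)^(n−1) = 554×(0.135)^0.44 = 229 K; P₂ = P₁(V₁/V₂)^n = 32.6 kPa.

229 K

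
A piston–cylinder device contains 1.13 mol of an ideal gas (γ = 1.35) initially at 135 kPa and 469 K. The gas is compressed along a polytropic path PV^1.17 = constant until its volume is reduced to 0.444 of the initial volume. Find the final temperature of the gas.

V₁ = nRT₁/P₁ = 1.13×8.314×469/135 = 32.6 L.
Polytropic n=1.17: T₂ = T₁(V₁/V₂)^(n−1) = 469×(2.25)^0.17 = 538 K; P₂ = P₁(V₁/V₂)^n = 349 kPa.

538 K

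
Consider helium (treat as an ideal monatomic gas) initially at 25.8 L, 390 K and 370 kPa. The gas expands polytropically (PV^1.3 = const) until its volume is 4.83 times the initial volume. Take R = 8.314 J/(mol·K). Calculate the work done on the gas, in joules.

n = P₁V₁/(RT₁) = 370×25.8/(8.314×390) = 2.94 mol.
Polytropic n=1.3: T₂ = T₁(V₁/V₂)^(n−1) = 390×(0.207)^0.30 = 243 K; P₂ = P₁(V₁/V₂)^n = 47.8 kPa.
W = (P₁V₁−P₂V₂)/(n−1) = (370×25.8−47.8×125)/0.30 = 12000 J.
Work done on the gas = −W_by = -12000 J.

-12000 J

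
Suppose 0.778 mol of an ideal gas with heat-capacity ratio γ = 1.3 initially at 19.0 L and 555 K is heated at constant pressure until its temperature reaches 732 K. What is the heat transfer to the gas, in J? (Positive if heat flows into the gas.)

P₁ = nRT₁/V₁ = 0.778×8.314×555/19.0 = 189 kPa.
Isobaric: P stays 189 kPa; V/T = const ⇒ T₂ = 732 K, V₂ = 25.1 L.
W = PΔV = 189×(25.1−19.0) kPa·L = 1140 J.
ΔU = nCvΔT = 0.778×27.7×(732−555) = 3820 J.
Q = ΔU + W = nCpΔT = 4960 J.

4960 J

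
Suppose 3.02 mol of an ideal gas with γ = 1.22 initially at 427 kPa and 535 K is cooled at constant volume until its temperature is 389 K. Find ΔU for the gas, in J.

-16700 J

V₁ = nRT₁/P₁ = 3.02×8.314×535/427 = 31.5 L.
Isochoric: V stays 31.5 L; P/T = const ⇒ T₂ = 389 K, P₂ = 310 kPa.
For an ideal gas ΔU = nCvΔT with Cv = R/(γ−1) = 37.8 J/(mol·K).
ΔU = 3.02×37.8×(389−535) = -16700 J.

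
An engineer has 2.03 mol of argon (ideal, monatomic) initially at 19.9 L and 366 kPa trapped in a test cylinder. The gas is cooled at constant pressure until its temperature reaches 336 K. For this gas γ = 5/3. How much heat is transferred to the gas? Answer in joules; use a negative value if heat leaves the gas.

T₁ = P₁V₁/(nR) = 366×19.9/(2.03×8.314) = 432 K.
Isobaric: P stays 366 kPa; V/T = const ⇒ T₂ = 336 K, V₂ = 15.5 L.
W = PΔV = 366×(15.5−19.9) kPa·L = -1610 J.
ΔU = nCvΔT = 2.03×12.5×(336−432) = -2420 J.
Q = ΔU + W = nCpΔT = -4030 J.

-4030 J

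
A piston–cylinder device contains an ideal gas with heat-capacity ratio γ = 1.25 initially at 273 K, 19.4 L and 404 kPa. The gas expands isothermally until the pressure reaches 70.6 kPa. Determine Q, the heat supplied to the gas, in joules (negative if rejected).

13700 J

n = P₁V₁/(RT₁) = 404×19.4/(8.314×273) = 3.45 mol.
Isothermal: T stays 273 K; PV = const ⇒ V₂ = 111 L, P₂ = 70.6 kPa.
ΔU = 0 (ideal gas, T constant).
W = nRT ln(V₂/V₁) = 3.45×8.314×273×ln(5.72) = 13700 J.
Q = ΔU + W = 13700 J.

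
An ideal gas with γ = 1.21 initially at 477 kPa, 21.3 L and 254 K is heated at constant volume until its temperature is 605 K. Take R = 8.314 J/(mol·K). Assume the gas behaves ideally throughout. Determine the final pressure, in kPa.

Isochoric: V stays 21.3 L; P/T = const ⇒ T₂ = 605 K, P₂ = 1140 kPa.

1140 kPa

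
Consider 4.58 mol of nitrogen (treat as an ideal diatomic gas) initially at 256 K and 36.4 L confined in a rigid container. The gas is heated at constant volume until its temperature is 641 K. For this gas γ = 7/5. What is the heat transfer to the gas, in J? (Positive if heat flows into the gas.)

P₁ = nRT₁/V₁ = 4.58×8.314×256/36.4 = 268 kPa.
Isochoric: V stays 36.4 L; P/T = const ⇒ T₂ = 641 K, P₂ = 671 kPa.
W = 0 (no volume change).
ΔU = nCvΔT = 4.58×20.8×(641−256) = 36700 J.
Q = ΔU = 36700 J.

36700 J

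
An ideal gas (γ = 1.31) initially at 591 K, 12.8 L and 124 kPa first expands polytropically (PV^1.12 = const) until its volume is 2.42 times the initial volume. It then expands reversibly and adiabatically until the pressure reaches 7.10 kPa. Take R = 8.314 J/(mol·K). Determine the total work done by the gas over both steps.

2980 J

n = P₁V₁/(RT₁) = 124×12.8/(8.314×591) = 0.323 mol.
Step 1 — Polytropic n=1.12: T₂ = T₁(V₁/V₂)^(n−1) = 591×(0.413)^0.12 = 532 K; P₂ = P₁(V₁/V₂)^n = 46.1 kPa.
W = (P₁V₁−P₂V₂)/(n−1) = (124×12.8−46.1×31.0)/0.12 = 1330 J.
ΔU = nCvΔT = 0.323×26.8×(532−591) = -515 J.
Q = ΔU + W = 816 J.
State after step 1: P = 46.1 kPa, V = 31.0 L, T = 532 K.
Step 2 — Adiabatic: T₂/T₁ = (P₂/P₁)^((γ−1)/γ) ⇒ T₂ = 532×(0.154)^0.237 = 341 K; V₂ = 129 L.
ΔU = nCvΔT = 0.323×26.8×(341−532) = -1650 J.
Q = 0 for an adiabatic process, so W = −ΔU = 1650 J.
Net over both steps: W = 2980 J, Q = 816 J, ΔU = -2160 J.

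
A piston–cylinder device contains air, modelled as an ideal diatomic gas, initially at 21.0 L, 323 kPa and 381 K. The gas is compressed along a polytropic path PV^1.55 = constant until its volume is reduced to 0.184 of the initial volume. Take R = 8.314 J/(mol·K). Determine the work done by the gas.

n = P₁V₁/(RT₁) = 323×21.0/(8.314×381) = 2.14 mol.
Polytropic n=1.55: T₂ = T₁(V₁/V₂)^(n−1) = 381×(5.43)^0.55 = 967 K; P₂ = P₁(V₁/V₂)^n = 4450 kPa.
W = (P₁V₁−P₂V₂)/(n−1) = (323×21.0−4450×3.86)/0.55 = -19000 J.

-19000 J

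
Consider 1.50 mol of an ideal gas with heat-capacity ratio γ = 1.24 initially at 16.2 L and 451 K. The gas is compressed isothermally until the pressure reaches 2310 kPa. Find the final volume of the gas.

2.43 L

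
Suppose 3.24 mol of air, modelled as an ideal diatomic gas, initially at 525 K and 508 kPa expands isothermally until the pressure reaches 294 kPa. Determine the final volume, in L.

V₁ = nRT₁/P₁ = 3.24×8.314×525/508 = 27.8 L.
Isothermal: T stays 525 K; PV = const ⇒ V₂ = 48.1 L, P₂ = 294 kPa.

48.1 L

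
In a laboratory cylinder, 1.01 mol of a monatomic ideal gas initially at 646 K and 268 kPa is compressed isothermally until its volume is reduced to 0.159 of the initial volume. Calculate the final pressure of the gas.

1690 kPa

V₁ = nRT₁/P₁ = 1.01×8.314×646/268 = 20.2 L.
Isothermal: T stays 646 K; PV = const ⇒ V₂ = 3.22 L, P₂ = 1690 kPa.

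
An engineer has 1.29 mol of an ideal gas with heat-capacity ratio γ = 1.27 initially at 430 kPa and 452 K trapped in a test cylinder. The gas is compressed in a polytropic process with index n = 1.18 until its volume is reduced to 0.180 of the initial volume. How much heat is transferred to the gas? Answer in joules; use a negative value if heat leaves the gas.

-3250 J

V₁ = nRT₁/P₁ = 1.29×8.314×452/430 = 11.3 L.
Polytropic n=1.18: T₂ = T₁(V₁/V₂)^(n−1) = 452×(5.56)^0.18 = 615 K; P₂ = P₁(V₁/V₂)^n = 3250 kPa.
W = (P₁V₁−P₂V₂)/(n−1) = (430×11.3−3250×2.03)/0.18 = -9740 J.
ΔU = nCvΔT = 1.29×30.8×(615−452) = 6490 J.
Q = ΔU + W = -3250 J.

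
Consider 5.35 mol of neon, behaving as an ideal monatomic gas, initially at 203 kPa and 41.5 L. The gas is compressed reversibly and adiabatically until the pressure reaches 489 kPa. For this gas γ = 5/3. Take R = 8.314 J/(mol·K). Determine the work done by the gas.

T₁ = P₁V₁/(nR) = 203×41.5/(5.35×8.314) = 189 K.
Adiabatic: T₂/T₁ = (P₂/P₁)^((γ−1)/γ) ⇒ T₂ = 189×(2.41)^0.400 = 269 K; V₂ = 24.5 L.
ΔU = nCvΔT = 5.35×12.5×(269−189) = 5330 J.
Q = 0 for an adiabatic process, so W = −ΔU = -5330 J.

-5330 J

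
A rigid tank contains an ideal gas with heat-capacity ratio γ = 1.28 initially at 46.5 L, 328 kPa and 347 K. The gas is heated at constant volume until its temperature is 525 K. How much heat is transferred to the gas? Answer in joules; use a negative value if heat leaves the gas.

27900 J

n = P₁V₁/(RT₁) = 328×46.5/(8.314×347) = 5.29 mol.
Isochoric: V stays 46.5 L; P/T = const ⇒ T₂ = 525 K, P₂ = 496 kPa.
W = 0 (no volume change).
ΔU = nCvΔT = 5.29×29.7×(525−347) = 27900 J.
Q = ΔU = 27900 J.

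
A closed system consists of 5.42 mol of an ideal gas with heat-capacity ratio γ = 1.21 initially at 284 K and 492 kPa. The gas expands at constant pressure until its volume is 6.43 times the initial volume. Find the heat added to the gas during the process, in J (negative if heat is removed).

400000 J

V₁ = nRT₁/P₁ = 5.42×8.314×284/492 = 26.0 L.
Isobaric: P stays 492 kPa; V/T = const ⇒ T₂ = 1830 K, V₂ = 167 L.
W = PΔV = 492×(167−26.0) kPa·L = 69500 J.
ΔU = nCvΔT = 5.42×39.6×(1830−284) = 331000 J.
Q = ΔU + W = nCpΔT = 400000 J.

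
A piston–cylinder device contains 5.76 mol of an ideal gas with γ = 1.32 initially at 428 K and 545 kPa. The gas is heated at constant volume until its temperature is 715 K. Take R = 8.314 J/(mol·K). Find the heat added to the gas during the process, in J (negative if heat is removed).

43000 J

V₁ = nRT₁/P₁ = 5.76×8.314×428/545 = 37.6 L.
Isochoric: V stays 37.6 L; P/T = const ⇒ T₂ = 715 K, P₂ = 910 kPa.
W = 0 (no volume change).
ΔU = nCvΔT = 5.76×26.0×(715−428) = 43000 J.
Q = ΔU = 43000 J.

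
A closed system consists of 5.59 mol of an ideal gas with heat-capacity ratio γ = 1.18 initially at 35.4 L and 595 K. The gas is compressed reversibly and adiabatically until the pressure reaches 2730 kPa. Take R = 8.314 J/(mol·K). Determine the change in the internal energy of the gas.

32300 J

P₁ = nRT₁/V₁ = 5.59×8.314×595/35.4 = 781 kPa.
Adiabatic: T₂/T₁ = (P₂/P₁)^((γ−1)/γ) ⇒ T₂ = 595×(3.49)^0.153 = 720 K; V₂ = 12.3 L.
For an ideal gas ΔU = nCvΔT with Cv = R/(γ−1) = 46.2 J/(mol·K).
ΔU = 5.59×46.2×(720−595) = 32300 J.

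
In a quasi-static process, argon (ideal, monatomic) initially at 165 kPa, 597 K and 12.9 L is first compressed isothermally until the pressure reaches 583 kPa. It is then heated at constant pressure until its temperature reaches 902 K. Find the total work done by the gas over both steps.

-1600 J

n = P₁V₁/(RT₁) = 165×12.9/(8.314×597) = 0.429 mol.
Step 1 — Isothermal: T stays 597 K; PV = const ⇒ V₂ = 3.65 L, P₂ = 583 kPa.
ΔU = 0 (ideal gas, T constant).
W = nRT ln(V₂/V₁) = 0.429×8.314×597×ln(0.283) = -2690 J.
Q = ΔU + W = -2690 J.
State after step 1: P = 583 kPa, V = 3.65 L, T = 597 K.
Step 2 — Isobaric: P stays 583 kPa; V/T = const ⇒ T₂ = 902 K, V₂ = 5.52 L.
W = PΔV = 583×(5.52−3.65) kPa·L = 1090 J.
ΔU = nCvΔT = 0.429×12.5×(902−597) = 1630 J.
Q = ΔU + W = nCpΔT = 2720 J.
Net over both steps: W = -1600 J, Q = 31.9 J, ΔU = 1630 J.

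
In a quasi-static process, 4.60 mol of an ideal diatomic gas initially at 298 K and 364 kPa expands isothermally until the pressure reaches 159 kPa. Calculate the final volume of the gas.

71.7 L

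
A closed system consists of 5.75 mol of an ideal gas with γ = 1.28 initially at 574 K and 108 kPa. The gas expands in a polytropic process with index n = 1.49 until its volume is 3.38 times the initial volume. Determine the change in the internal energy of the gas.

V₁ = nRT₁/P₁ = 5.75×8.314×574/108 = 254 L.
Polytropic n=1.49: T₂ = T₁(V₁/V₂)^(n−1) = 574×(0.296)^0.49 = 316 K; P₂ = P₁(V₁/V₂)^n = 17.6 kPa.
For an ideal gas ΔU = nCvΔT with Cv = R/(γ−1) = 29.7 J/(mol·K).
ΔU = 5.75×29.7×(316−574) = -44000 J.

-44000 J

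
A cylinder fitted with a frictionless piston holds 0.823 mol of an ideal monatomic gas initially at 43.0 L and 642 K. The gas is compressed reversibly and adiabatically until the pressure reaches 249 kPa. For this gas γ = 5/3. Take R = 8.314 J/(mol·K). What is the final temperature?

P₁ = nRT₁/V₁ = 0.823×8.314×642/43.0 = 102 kPa.
Adiabatic: T₂/T₁ = (P₂/P₁)^((γ−1)/γ) ⇒ T₂ = 642×(2.44)^0.400 = 917 K; V₂ = 25.2 L.

917 K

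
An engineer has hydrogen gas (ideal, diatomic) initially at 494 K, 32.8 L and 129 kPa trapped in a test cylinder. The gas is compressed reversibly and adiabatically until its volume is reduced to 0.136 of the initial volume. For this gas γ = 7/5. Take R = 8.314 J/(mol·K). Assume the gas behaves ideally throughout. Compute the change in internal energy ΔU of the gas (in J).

n = P₁V₁/(RT₁) = 129×32.8/(8.314×494) = 1.03 mol.
Adiabatic: TV^(γ−1) = const ⇒ T₂ = 494×(7.35)^0.400 = 1100 K; PV^γ = const ⇒ P₂ = 2110 kPa.
For an ideal gas ΔU = nCvΔT with Cv = (5/2)R = 20.8 J/(mol·K).
ΔU = 1.03×20.8×(1100−494) = 12900 J.

12900 J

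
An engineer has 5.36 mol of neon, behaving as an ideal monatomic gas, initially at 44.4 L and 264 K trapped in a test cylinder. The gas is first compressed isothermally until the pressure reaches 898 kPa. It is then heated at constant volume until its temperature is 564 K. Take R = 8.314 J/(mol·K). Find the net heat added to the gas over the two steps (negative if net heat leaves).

5690 J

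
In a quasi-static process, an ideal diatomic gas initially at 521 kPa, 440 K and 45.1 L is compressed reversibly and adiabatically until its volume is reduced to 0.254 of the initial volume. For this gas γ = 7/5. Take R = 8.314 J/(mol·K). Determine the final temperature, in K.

761 K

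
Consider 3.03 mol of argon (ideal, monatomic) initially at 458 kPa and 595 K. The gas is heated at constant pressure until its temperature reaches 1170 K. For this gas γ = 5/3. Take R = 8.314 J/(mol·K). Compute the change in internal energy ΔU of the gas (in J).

21700 J

V₁ = nRT₁/P₁ = 3.03×8.314×595/458 = 32.7 L.
Isobaric: P stays 458 kPa; V/T = const ⇒ T₂ = 1170 K, V₂ = 64.4 L.
For an ideal gas ΔU = nCvΔT with Cv = (3/2)R = 12.5 J/(mol·K).
ΔU = 3.03×12.5×(1170−595) = 21700 J.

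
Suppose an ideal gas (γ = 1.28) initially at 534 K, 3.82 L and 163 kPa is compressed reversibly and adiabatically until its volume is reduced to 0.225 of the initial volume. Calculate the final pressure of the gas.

Adiabatic: TV^(γ−1) = const ⇒ T₂ = 534×(4.44)^0.280 = 811 K; PV^γ = const ⇒ P₂ = 1100 kPa.

1100 kPa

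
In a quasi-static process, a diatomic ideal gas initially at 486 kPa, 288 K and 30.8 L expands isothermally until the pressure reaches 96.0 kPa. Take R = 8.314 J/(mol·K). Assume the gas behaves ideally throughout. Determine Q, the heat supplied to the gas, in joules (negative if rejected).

24300 J

n = P₁V₁/(RT₁) = 486×30.8/(8.314×288) = 6.25 mol.
Isothermal: T stays 288 K; PV = const ⇒ V₂ = 156 L, P₂ = 96.0 kPa.
ΔU = 0 (ideal gas, T constant).
W = nRT ln(V₂/V₁) = 6.25×8.314×288×ln(5.06) = 24300 J.
Q = ΔU + W = 24300 J.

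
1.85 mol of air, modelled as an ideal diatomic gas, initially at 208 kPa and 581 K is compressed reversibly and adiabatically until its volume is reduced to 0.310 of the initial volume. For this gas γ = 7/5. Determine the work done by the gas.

-13300 J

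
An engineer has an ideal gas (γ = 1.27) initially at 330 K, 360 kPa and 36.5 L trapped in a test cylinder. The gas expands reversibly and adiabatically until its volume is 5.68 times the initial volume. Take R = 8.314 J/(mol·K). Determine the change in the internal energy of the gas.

-18200 J

n = P₁V₁/(RT₁) = 360×36.5/(8.314×330) = 4.79 mol.
Adiabatic: TV^(γ−1) = const ⇒ T₂ = 330×(0.176)^0.270 = 206 K; PV^γ = const ⇒ P₂ = 39.7 kPa.
For an ideal gas ΔU = nCvΔT with Cv = R/(γ−1) = 30.8 J/(mol·K).
ΔU = 4.79×30.8×(206−330) = -18200 J.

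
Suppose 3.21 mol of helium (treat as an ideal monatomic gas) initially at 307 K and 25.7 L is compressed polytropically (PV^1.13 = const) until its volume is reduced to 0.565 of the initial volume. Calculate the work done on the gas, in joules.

P₁ = nRT₁/V₁ = 3.21×8.314×307/25.7 = 319 kPa.
Polytropic n=1.13: T₂ = T₁(V₁/V₂)^(n−1) = 307×(1.77)^0.13 = 331 K; P₂ = P₁(V₁/V₂)^n = 608 kPa.
W = (P₁V₁−P₂V₂)/(n−1) = (319×25.7−608×14.5)/0.13 = -4860 J.
Work done on the gas = −W_by = 4860 J.

4860 J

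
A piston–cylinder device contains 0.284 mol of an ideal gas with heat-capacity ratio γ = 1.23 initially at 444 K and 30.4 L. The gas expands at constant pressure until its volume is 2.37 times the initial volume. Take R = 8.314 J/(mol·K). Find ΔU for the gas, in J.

6240 J

P₁ = nRT₁/V₁ = 0.284×8.314×444/30.4 = 34.5 kPa.
Isobaric: P stays 34.5 kPa; V/T = const ⇒ T₂ = 1050 K, V₂ = 72.0 L.
For an ideal gas ΔU = nCvΔT with Cv = R/(γ−1) = 36.1 J/(mol·K).
ΔU = 0.284×36.1×(1050−444) = 6240 J.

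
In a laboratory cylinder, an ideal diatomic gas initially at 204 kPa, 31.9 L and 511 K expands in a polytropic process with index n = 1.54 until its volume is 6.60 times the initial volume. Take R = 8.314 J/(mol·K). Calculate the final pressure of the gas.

11.2 kPa

Polytropic n=1.54: T₂ = T₁(V₁/V₂)^(n−1) = 511×(0.152)^0.54 = 184 K; P₂ = P₁(V₁/V₂)^n = 11.2 kPa.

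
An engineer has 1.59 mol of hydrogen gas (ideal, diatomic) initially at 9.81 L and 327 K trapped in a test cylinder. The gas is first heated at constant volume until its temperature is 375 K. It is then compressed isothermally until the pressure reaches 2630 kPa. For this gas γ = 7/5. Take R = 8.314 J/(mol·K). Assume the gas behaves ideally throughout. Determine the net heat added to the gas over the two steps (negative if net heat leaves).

-6590 J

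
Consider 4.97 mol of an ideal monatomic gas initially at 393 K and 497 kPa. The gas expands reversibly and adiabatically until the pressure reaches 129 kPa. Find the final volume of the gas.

73.4 L

V₁ = nRT₁/P₁ = 4.97×8.314×393/497 = 32.7 L.
Adiabatic: T₂/T₁ = (P₂/P₁)^((γ−1)/γ) ⇒ T₂ = 393×(0.260)^0.400 = 229 K; V₂ = 73.4 L.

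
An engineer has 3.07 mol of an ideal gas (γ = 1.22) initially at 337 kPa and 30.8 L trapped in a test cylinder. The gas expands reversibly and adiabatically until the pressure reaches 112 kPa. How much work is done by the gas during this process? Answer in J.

T₁ = P₁V₁/(nR) = 337×30.8/(3.07×8.314) = 407 K.
Adiabatic: T₂/T₁ = (P₂/P₁)^((γ−1)/γ) ⇒ T₂ = 407×(0.332)^0.180 = 333 K; V₂ = 76.0 L.
ΔU = nCvΔT = 3.07×37.8×(333−407) = -8500 J.
Q = 0 for an adiabatic process, so W = −ΔU = 8500 J.

8500 J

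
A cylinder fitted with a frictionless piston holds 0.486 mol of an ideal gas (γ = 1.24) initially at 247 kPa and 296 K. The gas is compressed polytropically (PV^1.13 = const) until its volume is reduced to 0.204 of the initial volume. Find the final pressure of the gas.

1490 kPa

V₁ = nRT₁/P₁ = 0.486×8.314×296/247 = 4.84 L.
Polytropic n=1.13: T₂ = T₁(V₁/V₂)^(n−1) = 296×(4.90)^0.13 = 364 K; P₂ = P₁(V₁/V₂)^n = 1490 kPa.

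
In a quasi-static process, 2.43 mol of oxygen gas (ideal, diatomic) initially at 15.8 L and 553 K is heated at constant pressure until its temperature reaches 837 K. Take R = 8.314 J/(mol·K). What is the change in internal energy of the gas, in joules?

14300 J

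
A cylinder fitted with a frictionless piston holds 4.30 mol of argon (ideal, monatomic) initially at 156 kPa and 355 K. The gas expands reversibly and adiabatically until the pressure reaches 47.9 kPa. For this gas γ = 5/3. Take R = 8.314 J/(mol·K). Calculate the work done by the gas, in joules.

V₁ = nRT₁/P₁ = 4.30×8.314×355/156 = 81.4 L.
Adiabatic: T₂/T₁ = (P₂/P₁)^((γ−1)/γ) ⇒ T₂ = 355×(0.307)^0.400 = 221 K; V₂ = 165 L.
ΔU = nCvΔT = 4.30×12.5×(221−355) = -7170 J.
Q = 0 for an adiabatic process, so W = −ΔU = 7170 J.

7170 J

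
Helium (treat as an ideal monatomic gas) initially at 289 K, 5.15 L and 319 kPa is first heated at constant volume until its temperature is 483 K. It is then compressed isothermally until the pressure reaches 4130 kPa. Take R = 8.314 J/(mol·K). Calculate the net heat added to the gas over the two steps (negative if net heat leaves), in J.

-3970 J

n = P₁V₁/(RT₁) = 319×5.15/(8.314×289) = 0.684 mol.
Step 1 — Isochoric: V stays 5.15 L; P/T = const ⇒ T₂ = 483 K, P₂ = 533 kPa.
W = 0 (no volume change).
ΔU = nCvΔT = 0.684×12.5×(483−289) = 1650 J.
Q = ΔU = 1650 J.
State after step 1: P = 533 kPa, V = 5.15 L, T = 483 K.
Step 2 — Isothermal: T stays 483 K; PV = const ⇒ V₂ = 0.665 L, P₂ = 4130 kPa.
ΔU = 0 (ideal gas, T constant).
W = nRT ln(V₂/V₁) = 0.684×8.314×483×ln(0.129) = -5620 J.
Q = ΔU + W = -5620 J.
Net over both steps: W = -5620 J, Q = -3970 J, ΔU = 1650 J.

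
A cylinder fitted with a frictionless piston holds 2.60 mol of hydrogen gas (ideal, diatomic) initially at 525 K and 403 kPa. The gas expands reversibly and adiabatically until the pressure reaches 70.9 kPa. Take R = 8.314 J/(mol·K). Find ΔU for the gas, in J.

V₁ = nRT₁/P₁ = 2.60×8.314×525/403 = 28.2 L.
Adiabatic: T₂/T₁ = (P₂/P₁)^((γ−1)/γ) ⇒ T₂ = 525×(0.176)^0.286 = 320 K; V₂ = 97.4 L.
For an ideal gas ΔU = nCvΔT with Cv = (5/2)R = 20.8 J/(mol·K).
ΔU = 2.60×20.8×(320−525) = -11100 J.

-11100 J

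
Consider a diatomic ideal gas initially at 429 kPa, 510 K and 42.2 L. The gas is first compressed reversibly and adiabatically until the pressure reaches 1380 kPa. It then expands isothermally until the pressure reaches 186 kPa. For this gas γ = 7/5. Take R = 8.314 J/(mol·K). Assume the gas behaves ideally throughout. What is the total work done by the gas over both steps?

32700 J

n = P₁V₁/(RT₁) = 429×42.2/(8.314×510) = 4.27 mol.
Step 1 — Adiabatic: T₂/T₁ = (P₂/P₁)^((γ−1)/γ) ⇒ T₂ = 510×(3.22)^0.286 = 712 K; V₂ = 18.3 L.
ΔU = nCvΔT = 4.27×20.8×(712−510) = 17900 J.
Q = 0 for an adiabatic process, so W = −ΔU = -17900 J.
State after step 1: P = 1380 kPa, V = 18.3 L, T = 712 K.
Step 2 — Isothermal: T stays 712 K; PV = const ⇒ V₂ = 136 L, P₂ = 186 kPa.
ΔU = 0 (ideal gas, T constant).
W = nRT ln(V₂/V₁) = 4.27×8.314×712×ln(7.42) = 50700 J.
Q = ΔU + W = 50700 J.
Net over both steps: W = 32700 J, Q = 50700 J, ΔU = 17900 J.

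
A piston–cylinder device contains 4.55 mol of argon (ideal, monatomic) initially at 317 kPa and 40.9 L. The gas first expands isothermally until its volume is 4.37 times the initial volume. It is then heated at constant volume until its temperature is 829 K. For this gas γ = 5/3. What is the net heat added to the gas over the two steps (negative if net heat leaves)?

T₁ = P₁V₁/(nR) = 317×40.9/(4.55×8.314) = 343 K.
Step 1 — Isothermal: T stays 343 K; PV = const ⇒ V₂ = 179 L, P₂ = 72.5 kPa.
ΔU = 0 (ideal gas, T constant).
W = nRT ln(V₂/V₁) = 4.55×8.314×343×ln(4.37) = 19100 J.
Q = ΔU + W = 19100 J.
State after step 1: P = 72.5 kPa, V = 179 L, T = 343 K.
Step 2 — Isochoric: V stays 179 L; P/T = const ⇒ T₂ = 829 K, P₂ = 175 kPa.
W = 0 (no volume change).
ΔU = nCvΔT = 4.55×12.5×(829−343) = 27600 J.
Q = ΔU = 27600 J.
Net over both steps: W = 19100 J, Q = 46700 J, ΔU = 27600 J.

46700 J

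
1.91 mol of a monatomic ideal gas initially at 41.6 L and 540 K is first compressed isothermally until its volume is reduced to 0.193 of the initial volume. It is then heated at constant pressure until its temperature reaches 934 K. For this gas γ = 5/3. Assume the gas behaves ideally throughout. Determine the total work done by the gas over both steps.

P₁ = nRT₁/V₁ = 1.91×8.314×540/41.6 = 206 kPa.
Step 1 — Isothermal: T stays 540 K; PV = const ⇒ V₂ = 8.03 L, P₂ = 1070 kPa.
ΔU = 0 (ideal gas, T constant).
W = nRT ln(V₂/V₁) = 1.91×8.314×540×ln(0.193) = -14100 J.
Q = ΔU + W = -14100 J.
State after step 1: P = 1070 kPa, V = 8.03 L, T = 540 K.
Step 2 — Isobaric: P stays 1070 kPa; V/T = const ⇒ T₂ = 934 K, V₂ = 13.9 L.
W = PΔV = 1070×(13.9−8.03) kPa·L = 6260 J.
ΔU = nCvΔT = 1.91×12.5×(934−540) = 9380 J.
Q = ΔU + W = nCpΔT = 15600 J.
Net over both steps: W = -7850 J, Q = 1540 J, ΔU = 9380 J.

-7850 J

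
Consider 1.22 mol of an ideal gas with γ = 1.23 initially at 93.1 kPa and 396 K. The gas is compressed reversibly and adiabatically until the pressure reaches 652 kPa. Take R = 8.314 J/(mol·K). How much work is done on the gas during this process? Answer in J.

7670 J

V₁ = nRT₁/P₁ = 1.22×8.314×396/93.1 = 43.1 L.
Adiabatic: T₂/T₁ = (P₂/P₁)^((γ−1)/γ) ⇒ T₂ = 396×(7.00)^0.187 = 570 K; V₂ = 8.87 L.
ΔU = nCvΔT = 1.22×36.1×(570−396) = 7670 J.
Q = 0 for an adiabatic process, so W = −ΔU = -7670 J.
Work done on the gas = −W_by = 7670 J.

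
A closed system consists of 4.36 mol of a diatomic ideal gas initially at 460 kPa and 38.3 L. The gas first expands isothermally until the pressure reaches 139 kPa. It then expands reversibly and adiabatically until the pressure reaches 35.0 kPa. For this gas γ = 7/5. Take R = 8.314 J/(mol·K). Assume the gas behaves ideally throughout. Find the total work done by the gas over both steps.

T₁ = P₁V₁/(nR) = 460×38.3/(4.36×8.314) = 486 K.
Step 1 — Isothermal: T stays 486 K; PV = const ⇒ V₂ = 127 L, P₂ = 139 kPa.
ΔU = 0 (ideal gas, T constant).
W = nRT ln(V₂/V₁) = 4.36×8.314×486×ln(3.31) = 21100 J.
Q = ΔU + W = 21100 J.
State after step 1: P = 139 kPa, V = 127 L, T = 486 K.
Step 2 — Adiabatic: T₂/T₁ = (P₂/P₁)^((γ−1)/γ) ⇒ T₂ = 486×(0.252)^0.286 = 328 K; V₂ = 339 L.
ΔU = nCvΔT = 4.36×20.8×(328−486) = -14300 J.
Q = 0 for an adiabatic process, so W = −ΔU = 14300 J.
Net over both steps: W = 35400 J, Q = 21100 J, ΔU = -14300 J.

35400 J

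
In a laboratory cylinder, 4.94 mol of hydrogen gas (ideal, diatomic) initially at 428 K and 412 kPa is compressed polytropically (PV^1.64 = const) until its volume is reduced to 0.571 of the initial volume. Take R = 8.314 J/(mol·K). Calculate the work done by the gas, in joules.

-11800 J

V₁ = nRT₁/P₁ = 4.94×8.314×428/412 = 42.7 L.
Polytropic n=1.64: T₂ = T₁(V₁/V₂)^(n−1) = 428×(1.75)^0.64 = 613 K; P₂ = P₁(V₁/V₂)^n = 1030 kPa.
W = (P₁V₁−P₂V₂)/(n−1) = (412×42.7−1030×24.4)/0.64 = -11800 J.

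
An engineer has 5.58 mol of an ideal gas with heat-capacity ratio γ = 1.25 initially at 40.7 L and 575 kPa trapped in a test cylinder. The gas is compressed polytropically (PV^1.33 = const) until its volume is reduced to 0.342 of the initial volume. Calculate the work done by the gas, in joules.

-30100 J

T₁ = P₁V₁/(nR) = 575×40.7/(5.58×8.314) = 504 K.
Polytropic n=1.33: T₂ = T₁(V₁/V₂)^(n−1) = 504×(2.92)^0.33 = 719 K; P₂ = P₁(V₁/V₂)^n = 2400 kPa.
W = (P₁V₁−P₂V₂)/(n−1) = (575×40.7−2400×13.9)/0.33 = -30100 J.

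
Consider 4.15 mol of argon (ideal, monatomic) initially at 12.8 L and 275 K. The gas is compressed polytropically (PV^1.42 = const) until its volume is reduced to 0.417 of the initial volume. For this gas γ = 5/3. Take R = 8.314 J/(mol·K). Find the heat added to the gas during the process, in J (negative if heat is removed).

-3710 J

P₁ = nRT₁/V₁ = 4.15×8.314×275/12.8 = 741 kPa.
Polytropic n=1.42: T₂ = T₁(V₁/V₂)^(n−1) = 275×(2.40)^0.42 = 397 K; P₂ = P₁(V₁/V₂)^n = 2570 kPa.
W = (P₁V₁−P₂V₂)/(n−1) = (741×12.8−2570×5.34)/0.42 = -10000 J.
ΔU = nCvΔT = 4.15×12.5×(397−275) = 6320 J.
Q = ΔU + W = -3710 J.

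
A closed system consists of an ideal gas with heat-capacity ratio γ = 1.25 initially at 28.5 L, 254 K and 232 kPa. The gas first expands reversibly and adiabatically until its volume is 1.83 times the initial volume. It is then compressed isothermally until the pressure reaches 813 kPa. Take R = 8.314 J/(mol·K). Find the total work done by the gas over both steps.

n = P₁V₁/(RT₁) = 232×28.5/(8.314×254) = 3.13 mol.
Step 1 — Adiabatic: TV^(γ−1) = const ⇒ T₂ = 254×(0.546)^0.250 = 218 K; PV^γ = const ⇒ P₂ = 109 kPa.
ΔU = nCvΔT = 3.13×33.3×(218−254) = -3710 J.
Q = 0 for an adiabatic process, so W = −ΔU = 3710 J.
State after step 1: P = 109 kPa, V = 52.2 L, T = 218 K.
Step 2 — Isothermal: T stays 218 K; PV = const ⇒ V₂ = 6.99 L, P₂ = 813 kPa.
ΔU = 0 (ideal gas, T constant).
W = nRT ln(V₂/V₁) = 3.13×8.314×218×ln(0.134) = -11400 J.
Q = ΔU + W = -11400 J.
Net over both steps: W = -7710 J, Q = -11400 J, ΔU = -3710 J.

-7710 J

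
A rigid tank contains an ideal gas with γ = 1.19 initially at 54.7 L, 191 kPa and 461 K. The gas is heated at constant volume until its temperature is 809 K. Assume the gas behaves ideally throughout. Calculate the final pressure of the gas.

335 kPa

Isochoric: V stays 54.7 L; P/T = const ⇒ T₂ = 809 K, P₂ = 335 kPa.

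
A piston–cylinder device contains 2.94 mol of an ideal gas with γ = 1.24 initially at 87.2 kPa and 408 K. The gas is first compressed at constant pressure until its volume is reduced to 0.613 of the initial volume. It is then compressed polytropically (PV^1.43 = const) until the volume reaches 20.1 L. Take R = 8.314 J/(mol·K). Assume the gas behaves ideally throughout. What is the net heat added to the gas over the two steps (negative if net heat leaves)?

V₁ = nRT₁/P₁ = 2.94×8.314×408/87.2 = 114 L.
Step 1 — Isobaric: P stays 87.2 kPa; V/T = const ⇒ T₂ = 250 K, V₂ = 70.1 L.
W = PΔV = 87.2×(70.1−114) kPa·L = -3860 J.
ΔU = nCvΔT = 2.94×34.6×(250−408) = -16100 J.
Q = ΔU + W = nCpΔT = -19900 J.
State after step 1: P = 87.2 kPa, V = 70.1 L, T = 250 K.
Step 2 — Polytropic n=1.43: T₂ = T₁(V₁/V₂)^(n−1) = 250×(3.49)^0.43 = 428 K; P₂ = P₁(V₁/V₂)^n = 520 kPa.
W = (P₁V₁−P₂V₂)/(n−1) = (87.2×70.1−520×20.1)/0.43 = -10100 J.
ΔU = nCvΔT = 2.94×34.6×(428−250) = 18100 J.
Q = ΔU + W = 8000 J.
Net over both steps: W = -14000 J, Q = -11900 J, ΔU = 2030 J.

-11900 J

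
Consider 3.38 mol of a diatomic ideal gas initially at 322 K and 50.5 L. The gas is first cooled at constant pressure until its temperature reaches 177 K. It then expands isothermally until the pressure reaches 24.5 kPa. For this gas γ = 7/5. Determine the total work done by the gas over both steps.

5820 J

P₁ = nRT₁/V₁ = 3.38×8.314×322/50.5 = 179 kPa.
Step 1 — Isobaric: P stays 179 kPa; V/T = const ⇒ T₂ = 177 K, V₂ = 27.8 L.
W = PΔV = 179×(27.8−50.5) kPa·L = -4070 J.
ΔU = nCvΔT = 3.38×20.8×(177−322) = -10200 J.
Q = ΔU + W = nCpΔT = -14300 J.
State after step 1: P = 179 kPa, V = 27.8 L, T = 177 K.
Step 2 — Isothermal: T stays 177 K; PV = const ⇒ V₂ = 203 L, P₂ = 24.5 kPa.
ΔU = 0 (ideal gas, T constant).
W = nRT ln(V₂/V₁) = 3.38×8.314×177×ln(7.31) = 9900 J.
Q = ΔU + W = 9900 J.
Net over both steps: W = 5820 J, Q = -4360 J, ΔU = -10200 J.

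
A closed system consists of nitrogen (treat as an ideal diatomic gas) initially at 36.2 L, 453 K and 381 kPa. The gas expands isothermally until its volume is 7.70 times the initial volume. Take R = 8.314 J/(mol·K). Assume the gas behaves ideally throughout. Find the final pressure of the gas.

Isothermal: T stays 453 K; PV = const ⇒ V₂ = 279 L, P₂ = 49.5 kPa.

49.5 kPa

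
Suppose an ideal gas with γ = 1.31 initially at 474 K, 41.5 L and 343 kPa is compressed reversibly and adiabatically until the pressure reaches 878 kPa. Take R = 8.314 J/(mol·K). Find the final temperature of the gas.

592 K

Adiabatic: T₂/T₁ = (P₂/P₁)^((γ−1)/γ) ⇒ T₂ = 474×(2.56)^0.237 = 592 K; V₂ = 20.3 L.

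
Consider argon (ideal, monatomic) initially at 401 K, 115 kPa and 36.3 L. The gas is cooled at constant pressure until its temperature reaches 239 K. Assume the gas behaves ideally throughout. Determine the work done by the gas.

n = P₁V₁/(RT₁) = 115×36.3/(8.314×401) = 1.25 mol.
Isobaric: P stays 115 kPa; V/T = const ⇒ T₂ = 239 K, V₂ = 21.6 L.
W = PΔV = 115×(21.6−36.3) kPa·L = -1690 J.

-1690 J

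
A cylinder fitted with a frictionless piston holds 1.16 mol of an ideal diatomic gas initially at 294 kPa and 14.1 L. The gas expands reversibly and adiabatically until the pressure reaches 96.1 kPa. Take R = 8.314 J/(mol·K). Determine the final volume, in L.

31.3 L

T₁ = P₁V₁/(nR) = 294×14.1/(1.16×8.314) = 430 K.
Adiabatic: T₂/T₁ = (P₂/P₁)^((γ−1)/γ) ⇒ T₂ = 430×(0.327)^0.286 = 312 K; V₂ = 31.3 L.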